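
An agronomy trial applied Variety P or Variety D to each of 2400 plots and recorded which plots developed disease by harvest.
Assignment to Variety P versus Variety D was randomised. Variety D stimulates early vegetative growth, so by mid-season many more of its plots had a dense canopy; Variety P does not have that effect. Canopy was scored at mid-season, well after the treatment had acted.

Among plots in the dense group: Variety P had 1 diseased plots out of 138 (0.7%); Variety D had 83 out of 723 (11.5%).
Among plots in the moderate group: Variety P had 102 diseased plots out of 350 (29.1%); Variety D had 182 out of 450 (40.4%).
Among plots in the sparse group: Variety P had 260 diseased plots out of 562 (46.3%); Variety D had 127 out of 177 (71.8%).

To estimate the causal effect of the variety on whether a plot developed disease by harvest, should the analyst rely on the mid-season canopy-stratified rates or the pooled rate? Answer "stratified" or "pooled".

Because the variety influences mid-season canopy, mid-season canopy is a post-treatment mediator, not a confounder. Stratifying on it would bias the estimate; the causal effect is the crude pooled difference.
Pooled: Variety P 34.6% vs Variety D 29.0%; Variety D is lower overall.

pooled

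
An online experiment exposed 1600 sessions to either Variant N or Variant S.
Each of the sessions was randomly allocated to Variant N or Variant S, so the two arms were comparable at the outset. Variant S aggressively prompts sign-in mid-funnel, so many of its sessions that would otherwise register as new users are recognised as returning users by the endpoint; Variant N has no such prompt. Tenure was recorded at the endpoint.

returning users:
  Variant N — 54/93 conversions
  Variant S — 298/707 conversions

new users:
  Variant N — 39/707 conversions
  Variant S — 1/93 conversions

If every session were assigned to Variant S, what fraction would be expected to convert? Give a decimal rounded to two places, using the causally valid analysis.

0.37

The stratified and pooled comparisons disagree (Variant N wins within each user tenure; Variant S wins overall), so the answer turns on the causal role of user tenure.
User tenure is recorded after the variant and is itself shifted by it — it sits on the causal path from variant to outcome. Conditioning on a mediator would strip out part of the effect we want; the pooled comparison gives the total causal effect.
So P(outcome | do(Variant S)) is just the pooled rate for Variant S: 299/800 = 0.374.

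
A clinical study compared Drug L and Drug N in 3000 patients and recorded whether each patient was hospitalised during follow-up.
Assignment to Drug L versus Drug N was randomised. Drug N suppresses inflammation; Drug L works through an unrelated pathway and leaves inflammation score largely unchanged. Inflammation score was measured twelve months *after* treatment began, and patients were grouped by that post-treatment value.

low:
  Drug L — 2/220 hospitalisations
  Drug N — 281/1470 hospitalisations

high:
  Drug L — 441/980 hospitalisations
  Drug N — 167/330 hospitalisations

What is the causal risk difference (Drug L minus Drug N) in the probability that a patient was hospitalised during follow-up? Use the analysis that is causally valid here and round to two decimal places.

Inflammation score lies on the pathway drug → inflammation score → outcome, so adjusting for it blocks the indirect effect. For the total causal effect of drug, use the unadjusted pooled rates.
The causal difference is the pooled difference: 0.369 − 0.249 = +0.120.

+0.12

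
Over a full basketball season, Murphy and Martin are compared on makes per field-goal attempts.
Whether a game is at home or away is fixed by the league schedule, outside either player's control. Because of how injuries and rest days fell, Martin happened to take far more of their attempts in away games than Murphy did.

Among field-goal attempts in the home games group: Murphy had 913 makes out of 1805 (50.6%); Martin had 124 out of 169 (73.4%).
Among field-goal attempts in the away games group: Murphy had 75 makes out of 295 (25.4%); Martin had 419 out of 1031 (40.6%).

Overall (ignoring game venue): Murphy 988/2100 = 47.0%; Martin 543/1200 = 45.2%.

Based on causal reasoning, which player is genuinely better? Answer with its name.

Martin is higher inside every game venue stratum but Murphy is higher in aggregate. Whether to stratify depends on how game venue relates to the player.
Since game venue is a pre-existing factor (not a product of the player) and it affects the outcome on its own, it is a confounder. The stratified rates, not the pooled rate, identify the causal effect.
Within each level — home games: 50.6% vs 73.4%; away games: 25.4% vs 40.6% — Martin is higher every time.

Martin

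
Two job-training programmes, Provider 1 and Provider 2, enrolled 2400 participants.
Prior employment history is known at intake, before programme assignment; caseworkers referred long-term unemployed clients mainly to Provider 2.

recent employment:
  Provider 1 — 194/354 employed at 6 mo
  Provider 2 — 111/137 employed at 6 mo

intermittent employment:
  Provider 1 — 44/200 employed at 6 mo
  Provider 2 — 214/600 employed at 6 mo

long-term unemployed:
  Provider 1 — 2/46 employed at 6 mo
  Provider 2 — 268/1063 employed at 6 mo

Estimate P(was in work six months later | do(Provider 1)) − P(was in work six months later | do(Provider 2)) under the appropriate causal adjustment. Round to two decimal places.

-0.20

The stratified and pooled comparisons disagree (Provider 2 wins within each prior employment history; Provider 1 wins overall), so the answer turns on the causal role of prior employment history.
Nothing the programme does changes prior employment history; the imbalance is an allocation artefact. With prior employment history also predicting the outcome, the pooled figure is confounded, and the within-stratum comparison is the causal one.
Adjusting over the population distribution of prior employment history: 0.205·(0.548−0.810) + 0.333·(0.220−0.357) + 0.462·(0.043−0.252) = -0.196.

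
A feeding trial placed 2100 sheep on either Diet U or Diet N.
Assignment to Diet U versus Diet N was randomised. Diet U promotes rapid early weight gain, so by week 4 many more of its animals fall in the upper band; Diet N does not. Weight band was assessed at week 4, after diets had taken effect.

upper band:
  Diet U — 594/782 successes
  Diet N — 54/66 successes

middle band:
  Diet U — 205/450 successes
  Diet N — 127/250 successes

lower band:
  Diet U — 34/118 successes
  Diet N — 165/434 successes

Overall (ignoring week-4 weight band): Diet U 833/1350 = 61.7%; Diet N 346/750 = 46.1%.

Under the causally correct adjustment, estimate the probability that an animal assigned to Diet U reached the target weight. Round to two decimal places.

Diet N is higher inside every week-4 weight band stratum but Diet U is higher in aggregate. Whether to stratify depends on how week-4 weight band relates to the diet.
Week-4 weight band here is a post-treatment variable shaped by the diet; conditioning on it would introduce bias rather than remove it. The overall comparison is the causal one.
So P(outcome | do(Diet U)) is just the pooled rate for Diet U: 833/1350 = 0.617.

0.62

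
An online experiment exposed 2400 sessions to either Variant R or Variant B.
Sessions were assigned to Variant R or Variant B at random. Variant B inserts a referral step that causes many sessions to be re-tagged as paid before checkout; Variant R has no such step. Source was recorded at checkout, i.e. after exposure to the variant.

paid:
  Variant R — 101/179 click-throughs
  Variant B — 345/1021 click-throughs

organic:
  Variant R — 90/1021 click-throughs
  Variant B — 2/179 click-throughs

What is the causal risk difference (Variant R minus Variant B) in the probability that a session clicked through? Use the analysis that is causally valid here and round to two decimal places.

The distribution of traffic source is itself part of what the variant does — it is an intermediate outcome. Holding it fixed would remove that part of the effect; the total effect is the pooled difference.
The causal difference is the pooled difference: 0.159 − 0.289 = -0.130.

-0.13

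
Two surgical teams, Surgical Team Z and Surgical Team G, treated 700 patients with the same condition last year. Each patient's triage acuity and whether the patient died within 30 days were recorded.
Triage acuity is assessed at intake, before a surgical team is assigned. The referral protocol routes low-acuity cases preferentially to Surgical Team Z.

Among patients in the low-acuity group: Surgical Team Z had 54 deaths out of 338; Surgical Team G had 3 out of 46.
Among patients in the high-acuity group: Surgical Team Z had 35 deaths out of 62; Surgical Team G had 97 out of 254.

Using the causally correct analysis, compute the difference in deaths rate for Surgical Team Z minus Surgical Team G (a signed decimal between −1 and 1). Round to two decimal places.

+0.13

Nothing the surgical team does changes triage acuity; the imbalance is an allocation artefact. With triage acuity also predicting the outcome, the pooled figure is confounded, and the within-stratum comparison is the causal one.
Adjusting over the population distribution of triage acuity: 0.549·(0.160−0.065) + 0.451·(0.565−0.382) = +0.134.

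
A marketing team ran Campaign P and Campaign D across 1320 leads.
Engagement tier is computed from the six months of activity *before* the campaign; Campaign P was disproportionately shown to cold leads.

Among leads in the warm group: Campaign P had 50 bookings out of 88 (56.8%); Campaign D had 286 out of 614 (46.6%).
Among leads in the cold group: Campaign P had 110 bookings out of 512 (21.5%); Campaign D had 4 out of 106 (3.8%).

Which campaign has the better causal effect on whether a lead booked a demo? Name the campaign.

Campaign P

Campaign P is higher inside every engagement tier stratum but Campaign D is higher in aggregate. Whether to stratify depends on how engagement tier relates to the campaign.
Here engagement tier is a common cause — it drives both which campaign a case falls under and the outcome. The crude comparison mixes populations; the stratum-specific rates are the causally relevant ones.
Within each level — warm: 56.8% vs 46.6%; cold: 21.5% vs 3.8% — Campaign P is higher every time.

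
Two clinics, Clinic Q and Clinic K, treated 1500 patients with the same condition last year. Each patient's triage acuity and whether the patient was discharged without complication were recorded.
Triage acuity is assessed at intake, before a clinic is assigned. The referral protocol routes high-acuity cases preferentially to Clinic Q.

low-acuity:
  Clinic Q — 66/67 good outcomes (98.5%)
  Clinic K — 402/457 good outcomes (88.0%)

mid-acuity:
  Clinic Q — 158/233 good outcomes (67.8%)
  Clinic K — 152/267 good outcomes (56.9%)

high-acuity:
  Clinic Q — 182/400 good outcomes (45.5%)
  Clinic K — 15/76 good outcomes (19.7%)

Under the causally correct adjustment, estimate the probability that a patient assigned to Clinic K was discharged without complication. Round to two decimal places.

0.56

Since triage acuity is a pre-existing factor (not a product of the clinic) and it affects the outcome on its own, it is a confounder. The stratified rates, not the pooled rate, identify the causal effect.
Standardising Clinic K to the population triage acuity mix: 0.349·402/457 + 0.333·152/267 + 0.317·15/76 = 0.560.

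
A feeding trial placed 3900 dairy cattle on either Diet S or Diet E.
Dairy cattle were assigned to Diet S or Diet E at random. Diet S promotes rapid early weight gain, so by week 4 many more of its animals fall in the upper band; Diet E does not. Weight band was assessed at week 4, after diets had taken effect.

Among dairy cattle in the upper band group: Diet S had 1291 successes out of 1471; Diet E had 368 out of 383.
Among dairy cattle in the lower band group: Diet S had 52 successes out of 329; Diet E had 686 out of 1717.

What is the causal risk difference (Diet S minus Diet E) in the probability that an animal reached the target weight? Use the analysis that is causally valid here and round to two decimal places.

The distribution of week-4 weight band is itself part of what the diet does — it is an intermediate outcome. Holding it fixed would remove that part of the effect; the total effect is the pooled difference.
The causal difference is the pooled difference: 0.746 − 0.502 = +0.244.

+0.24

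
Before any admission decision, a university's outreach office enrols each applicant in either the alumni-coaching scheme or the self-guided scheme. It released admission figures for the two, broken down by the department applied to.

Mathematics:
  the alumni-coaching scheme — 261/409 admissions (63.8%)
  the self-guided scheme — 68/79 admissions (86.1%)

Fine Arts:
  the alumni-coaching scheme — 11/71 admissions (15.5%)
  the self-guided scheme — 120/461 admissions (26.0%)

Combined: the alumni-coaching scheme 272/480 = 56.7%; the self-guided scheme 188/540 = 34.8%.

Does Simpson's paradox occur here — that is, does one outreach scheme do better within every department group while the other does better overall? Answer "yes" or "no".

yes

Within each department level (Mathematics 63.8% vs 86.1%; Fine Arts 15.5% vs 26.0%), the self-guided scheme has the higher rate every time. Pooled: 56.7% vs 34.8% — the alumni-coaching scheme has the higher rate overall. The two comparisons disagree.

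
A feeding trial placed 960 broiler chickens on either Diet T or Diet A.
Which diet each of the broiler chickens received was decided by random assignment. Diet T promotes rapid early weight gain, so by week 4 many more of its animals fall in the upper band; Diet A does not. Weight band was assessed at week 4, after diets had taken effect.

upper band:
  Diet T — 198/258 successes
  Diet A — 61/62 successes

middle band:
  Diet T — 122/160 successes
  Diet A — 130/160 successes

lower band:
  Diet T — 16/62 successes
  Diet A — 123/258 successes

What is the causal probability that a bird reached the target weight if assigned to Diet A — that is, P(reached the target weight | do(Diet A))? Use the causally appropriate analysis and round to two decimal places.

The stratified and pooled comparisons disagree (Diet A wins within each week-4 weight band; Diet T wins overall), so the answer turns on the causal role of week-4 weight band.
Because the diet influences week-4 weight band, week-4 weight band is a post-treatment mediator, not a confounder. Stratifying on it would bias the estimate; the causal effect is the crude pooled difference.
So P(outcome | do(Diet A)) is just the pooled rate for Diet A: 314/480 = 0.654.

0.65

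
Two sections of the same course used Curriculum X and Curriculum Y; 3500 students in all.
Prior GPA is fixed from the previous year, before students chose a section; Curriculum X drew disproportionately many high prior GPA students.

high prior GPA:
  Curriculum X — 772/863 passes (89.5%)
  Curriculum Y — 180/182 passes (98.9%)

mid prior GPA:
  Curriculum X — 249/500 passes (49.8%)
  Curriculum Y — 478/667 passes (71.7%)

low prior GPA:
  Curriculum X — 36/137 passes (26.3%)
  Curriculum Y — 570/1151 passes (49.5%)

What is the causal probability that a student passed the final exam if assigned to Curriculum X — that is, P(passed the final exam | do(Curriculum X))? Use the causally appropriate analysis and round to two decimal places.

The stratified and pooled comparisons disagree (Curriculum Y wins within each prior GPA band; Curriculum X wins overall), so the answer turns on the causal role of prior GPA band.
Prior GPA band satisfies the back-door criterion: it is not a descendant of the teaching method, and it blocks the spurious path from teaching method to outcome. Adjusting for it (i.e., using the within-prior GPA band rates) gives the causal effect.
Standardising Curriculum X to the population prior GPA band mix: 0.299·772/863 + 0.333·249/500 + 0.368·36/137 = 0.530.

0.53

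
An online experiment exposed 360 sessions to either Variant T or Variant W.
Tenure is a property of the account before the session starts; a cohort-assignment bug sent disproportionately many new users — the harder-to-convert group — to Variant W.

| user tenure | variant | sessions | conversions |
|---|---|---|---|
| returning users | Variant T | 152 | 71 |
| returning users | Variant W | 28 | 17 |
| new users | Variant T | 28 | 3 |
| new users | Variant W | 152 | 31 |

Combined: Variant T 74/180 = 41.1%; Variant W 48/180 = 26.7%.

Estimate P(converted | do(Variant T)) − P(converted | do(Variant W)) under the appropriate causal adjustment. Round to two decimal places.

-0.12

The user tenure-specific comparison favours Variant W throughout, but the pooled figures favour Variant T. The question is whether to condition on user tenure.
User tenure differs across variants for reasons unrelated to any effect of the variant itself, and it separately predicts the outcome — a classic confounder. We must compare within user tenure levels.
Adjusting over the population distribution of user tenure: 0.500·(0.467−0.607) + 0.500·(0.107−0.204) = -0.118.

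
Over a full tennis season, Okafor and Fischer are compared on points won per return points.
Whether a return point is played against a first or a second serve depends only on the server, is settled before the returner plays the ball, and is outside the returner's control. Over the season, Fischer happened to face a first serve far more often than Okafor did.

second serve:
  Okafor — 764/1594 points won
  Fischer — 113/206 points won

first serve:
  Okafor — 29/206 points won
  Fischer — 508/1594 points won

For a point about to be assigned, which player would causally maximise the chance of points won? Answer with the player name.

Since serve type is a pre-existing factor (not a product of the player) and it affects the outcome on its own, it is a confounder. The stratified rates, not the pooled rate, identify the causal effect.
Within each level — second serve: 47.9% vs 54.9%; first serve: 14.1% vs 31.9% — Fischer is higher every time.

Fischer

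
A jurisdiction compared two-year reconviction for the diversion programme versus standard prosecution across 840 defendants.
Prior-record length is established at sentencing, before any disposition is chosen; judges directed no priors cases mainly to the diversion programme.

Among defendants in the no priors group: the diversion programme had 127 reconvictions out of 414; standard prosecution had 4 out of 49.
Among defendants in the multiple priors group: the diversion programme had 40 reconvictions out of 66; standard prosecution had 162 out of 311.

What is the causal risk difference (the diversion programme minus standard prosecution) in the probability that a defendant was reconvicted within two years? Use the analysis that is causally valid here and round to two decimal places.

+0.16

Prior-record length is set before the disposition has any effect — it is not caused by the disposition — and it independently drives the outcome. That makes it a confounder, so the causal comparison is within prior-record length levels.
Adjusting over the population distribution of prior-record length: 0.551·(0.307−0.082) + 0.449·(0.606−0.521) = +0.162.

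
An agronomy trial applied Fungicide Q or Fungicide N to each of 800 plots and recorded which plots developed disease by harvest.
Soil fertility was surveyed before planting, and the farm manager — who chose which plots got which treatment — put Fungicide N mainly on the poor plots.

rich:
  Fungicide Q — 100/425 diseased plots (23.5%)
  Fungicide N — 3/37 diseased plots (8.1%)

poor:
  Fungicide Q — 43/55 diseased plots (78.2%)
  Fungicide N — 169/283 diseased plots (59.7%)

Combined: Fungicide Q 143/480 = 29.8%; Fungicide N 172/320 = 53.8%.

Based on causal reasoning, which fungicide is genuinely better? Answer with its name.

Fungicide N

Within every soil fertility level Fungicide N has the lower rate, yet pooled Fungicide Q does — Simpson's reversal.
Soil fertility differs across fungicides for reasons unrelated to any effect of the fungicide itself, and it separately predicts the outcome — a classic confounder. We must compare within soil fertility levels.
Within each level — rich: 23.5% vs 8.1%; poor: 78.2% vs 59.7% — Fungicide N is lower every time.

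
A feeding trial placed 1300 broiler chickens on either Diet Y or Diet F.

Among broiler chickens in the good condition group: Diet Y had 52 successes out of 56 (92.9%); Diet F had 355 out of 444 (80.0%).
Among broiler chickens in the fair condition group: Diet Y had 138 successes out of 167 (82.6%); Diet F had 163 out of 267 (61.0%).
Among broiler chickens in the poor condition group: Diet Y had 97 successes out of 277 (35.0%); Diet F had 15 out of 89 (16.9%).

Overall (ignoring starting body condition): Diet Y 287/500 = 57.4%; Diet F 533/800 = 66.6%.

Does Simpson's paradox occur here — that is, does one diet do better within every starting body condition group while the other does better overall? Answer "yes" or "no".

Within each starting body condition level (good condition 92.9% vs 80.0%; fair condition 82.6% vs 61.0%; poor condition 35.0% vs 16.9%), Diet Y has the higher rate every time. Pooled: 57.4% vs 66.6% — Diet F has the higher rate overall. The two comparisons disagree.

yes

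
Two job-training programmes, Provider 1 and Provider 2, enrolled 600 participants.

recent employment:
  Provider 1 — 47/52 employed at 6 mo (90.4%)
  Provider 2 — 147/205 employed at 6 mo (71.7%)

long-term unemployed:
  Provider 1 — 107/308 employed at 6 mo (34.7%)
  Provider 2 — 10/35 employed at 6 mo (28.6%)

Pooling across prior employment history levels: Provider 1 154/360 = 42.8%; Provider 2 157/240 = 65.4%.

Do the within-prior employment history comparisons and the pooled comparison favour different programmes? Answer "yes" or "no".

Within each prior employment history level (recent employment 90.4% vs 71.7%; long-term unemployed 34.7% vs 28.6%), Provider 1 has the higher rate every time. Pooled: 42.8% vs 65.4% — Provider 2 has the higher rate overall. The two comparisons disagree.

yes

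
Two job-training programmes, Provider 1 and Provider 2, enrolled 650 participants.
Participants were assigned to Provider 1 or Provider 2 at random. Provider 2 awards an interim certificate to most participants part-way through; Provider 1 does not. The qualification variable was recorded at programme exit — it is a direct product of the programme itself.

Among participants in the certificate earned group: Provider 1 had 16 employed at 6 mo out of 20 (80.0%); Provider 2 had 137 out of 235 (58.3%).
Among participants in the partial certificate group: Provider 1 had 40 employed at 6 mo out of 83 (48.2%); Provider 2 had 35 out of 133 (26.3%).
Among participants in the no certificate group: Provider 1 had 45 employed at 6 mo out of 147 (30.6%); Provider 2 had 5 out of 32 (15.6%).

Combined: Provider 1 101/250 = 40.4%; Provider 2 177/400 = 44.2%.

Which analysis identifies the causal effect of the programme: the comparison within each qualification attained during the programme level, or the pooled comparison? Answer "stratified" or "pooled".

pooled

The stratified and pooled comparisons disagree (Provider 1 wins within each qualification attained during the programme; Provider 2 wins overall), so the answer turns on the causal role of qualification attained during the programme.
Because the programme influences qualification attained during the programme, qualification attained during the programme is a post-treatment mediator, not a confounder. Stratifying on it would bias the estimate; the causal effect is the crude pooled difference.
Pooled: Provider 1 40.4% vs Provider 2 44.2%; Provider 2 is higher overall.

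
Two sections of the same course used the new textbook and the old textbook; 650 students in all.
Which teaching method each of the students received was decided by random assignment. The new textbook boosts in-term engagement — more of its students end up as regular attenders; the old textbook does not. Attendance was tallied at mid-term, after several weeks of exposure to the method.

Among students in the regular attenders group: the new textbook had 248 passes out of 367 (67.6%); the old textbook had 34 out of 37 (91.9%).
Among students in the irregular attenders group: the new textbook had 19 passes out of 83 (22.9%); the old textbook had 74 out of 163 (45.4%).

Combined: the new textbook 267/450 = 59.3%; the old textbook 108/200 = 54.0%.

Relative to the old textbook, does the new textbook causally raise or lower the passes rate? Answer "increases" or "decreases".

increases

the old textbook is higher inside every mid-term attendance stratum but the new textbook is higher in aggregate. Whether to stratify depends on how mid-term attendance relates to the teaching method.
Stratifying would compare teaching methods among students the teaching methods themselves sorted into mid-term attendance groups — a form of selection on an intermediate. The unconditioned pooled rates give the total causal effect.
Pooled: the new textbook 59.3% vs the old textbook 54.0%; the new textbook is higher overall.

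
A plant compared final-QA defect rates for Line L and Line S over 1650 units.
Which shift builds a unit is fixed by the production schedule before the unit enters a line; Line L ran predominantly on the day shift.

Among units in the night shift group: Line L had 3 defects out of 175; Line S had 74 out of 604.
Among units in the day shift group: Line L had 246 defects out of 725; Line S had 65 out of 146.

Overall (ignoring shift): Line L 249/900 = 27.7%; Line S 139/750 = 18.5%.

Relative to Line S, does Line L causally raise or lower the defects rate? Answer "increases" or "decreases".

decreases

Line L is lower inside every shift stratum but Line S is lower in aggregate. Whether to stratify depends on how shift relates to the line.
Shift is set before the line has any effect — it is not caused by the line — and it independently drives the outcome. That makes it a confounder, so the causal comparison is within shift levels.
Within each level — night shift: 1.7% vs 12.3%; day shift: 33.9% vs 44.5% — Line L is lower every time.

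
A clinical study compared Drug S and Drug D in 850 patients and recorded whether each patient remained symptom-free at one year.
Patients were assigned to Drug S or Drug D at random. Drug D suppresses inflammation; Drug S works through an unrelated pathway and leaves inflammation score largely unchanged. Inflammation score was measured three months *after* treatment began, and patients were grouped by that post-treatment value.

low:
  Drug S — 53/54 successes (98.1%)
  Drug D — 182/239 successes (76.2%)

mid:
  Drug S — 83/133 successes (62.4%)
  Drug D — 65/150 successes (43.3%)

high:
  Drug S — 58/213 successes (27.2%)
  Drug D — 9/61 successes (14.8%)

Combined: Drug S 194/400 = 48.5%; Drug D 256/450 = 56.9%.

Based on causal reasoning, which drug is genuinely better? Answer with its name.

Drug D

Drug S is higher inside every inflammation score stratum but Drug D is higher in aggregate. Whether to stratify depends on how inflammation score relates to the drug.
The distribution of inflammation score is itself part of what the drug does — it is an intermediate outcome. Holding it fixed would remove that part of the effect; the total effect is the pooled difference.
Pooled: Drug S 48.5% vs Drug D 56.9%; Drug D is higher overall.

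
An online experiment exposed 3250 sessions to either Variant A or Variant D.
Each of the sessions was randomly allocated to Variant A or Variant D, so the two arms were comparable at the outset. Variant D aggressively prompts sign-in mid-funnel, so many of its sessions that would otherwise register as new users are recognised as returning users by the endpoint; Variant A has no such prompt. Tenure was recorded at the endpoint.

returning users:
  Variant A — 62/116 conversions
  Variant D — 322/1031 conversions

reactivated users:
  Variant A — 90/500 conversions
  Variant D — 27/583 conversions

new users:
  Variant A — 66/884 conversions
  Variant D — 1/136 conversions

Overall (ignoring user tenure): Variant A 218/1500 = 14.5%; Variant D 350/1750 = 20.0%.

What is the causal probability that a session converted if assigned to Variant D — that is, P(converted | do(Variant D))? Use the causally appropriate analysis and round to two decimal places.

Within every user tenure level Variant A has the higher rate, yet pooled Variant D does — Simpson's reversal.
Because the variant influences user tenure, user tenure is a post-treatment mediator, not a confounder. Stratifying on it would bias the estimate; the causal effect is the crude pooled difference.
So P(outcome | do(Variant D)) is just the pooled rate for Variant D: 350/1750 = 0.200.

0.20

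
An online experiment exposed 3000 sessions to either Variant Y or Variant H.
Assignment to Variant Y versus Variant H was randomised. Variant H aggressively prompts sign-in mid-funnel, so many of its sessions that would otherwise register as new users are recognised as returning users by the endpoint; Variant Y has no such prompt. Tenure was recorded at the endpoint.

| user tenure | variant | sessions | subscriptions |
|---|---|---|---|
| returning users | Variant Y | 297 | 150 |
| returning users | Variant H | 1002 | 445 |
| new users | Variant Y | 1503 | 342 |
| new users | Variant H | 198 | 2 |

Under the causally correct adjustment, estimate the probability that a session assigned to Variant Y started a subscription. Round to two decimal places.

0.27

Stratifying would compare variants among sessions the variants themselves sorted into user tenure groups — a form of selection on an intermediate. The unconditioned pooled rates give the total causal effect.
So P(outcome | do(Variant Y)) is just the pooled rate for Variant Y: 492/1800 = 0.273.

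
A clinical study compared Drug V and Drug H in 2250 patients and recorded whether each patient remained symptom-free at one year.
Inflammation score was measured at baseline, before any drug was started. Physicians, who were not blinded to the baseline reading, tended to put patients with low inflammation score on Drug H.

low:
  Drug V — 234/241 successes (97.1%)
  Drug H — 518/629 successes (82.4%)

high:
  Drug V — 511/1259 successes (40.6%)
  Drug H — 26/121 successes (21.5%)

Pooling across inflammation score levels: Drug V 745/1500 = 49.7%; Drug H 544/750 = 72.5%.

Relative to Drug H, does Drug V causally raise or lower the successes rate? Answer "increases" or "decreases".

Within every inflammation score level Drug V has the higher rate, yet pooled Drug H does — Simpson's reversal.
Here inflammation score is a common cause — it drives both which drug a case falls under and the outcome. The crude comparison mixes populations; the stratum-specific rates are the causally relevant ones.
Within each level — low: 97.1% vs 82.4%; high: 40.6% vs 21.5% — Drug V is higher every time.

increases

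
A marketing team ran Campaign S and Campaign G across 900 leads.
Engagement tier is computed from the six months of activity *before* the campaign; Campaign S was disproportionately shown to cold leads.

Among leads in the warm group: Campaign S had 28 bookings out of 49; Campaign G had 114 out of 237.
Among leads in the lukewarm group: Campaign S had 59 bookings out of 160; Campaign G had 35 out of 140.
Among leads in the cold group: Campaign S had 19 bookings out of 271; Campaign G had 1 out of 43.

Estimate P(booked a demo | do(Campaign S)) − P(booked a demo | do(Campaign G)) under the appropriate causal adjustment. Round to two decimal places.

+0.08

Campaign S is higher inside every engagement tier stratum but Campaign G is higher in aggregate. Whether to stratify depends on how engagement tier relates to the campaign.
Engagement tier satisfies the back-door criterion: it is not a descendant of the campaign, and it blocks the spurious path from campaign to outcome. Adjusting for it (i.e., using the within-engagement tier rates) gives the causal effect.
Adjusting over the population distribution of engagement tier: 0.318·(0.571−0.481) + 0.333·(0.369−0.250) + 0.349·(0.070−0.023) = +0.085.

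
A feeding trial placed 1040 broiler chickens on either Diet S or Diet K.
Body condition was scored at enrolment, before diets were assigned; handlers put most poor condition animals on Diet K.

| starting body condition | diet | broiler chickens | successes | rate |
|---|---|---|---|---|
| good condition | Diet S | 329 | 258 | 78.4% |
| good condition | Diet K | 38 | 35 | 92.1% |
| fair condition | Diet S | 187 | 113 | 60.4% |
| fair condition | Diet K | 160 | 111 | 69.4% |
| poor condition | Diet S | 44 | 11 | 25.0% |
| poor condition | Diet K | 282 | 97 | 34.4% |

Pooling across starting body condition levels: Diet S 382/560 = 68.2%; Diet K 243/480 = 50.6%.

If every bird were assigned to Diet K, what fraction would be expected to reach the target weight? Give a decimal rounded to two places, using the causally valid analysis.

Within every starting body condition level Diet K has the higher rate, yet pooled Diet S does — Simpson's reversal.
Starting body condition satisfies the back-door criterion: it is not a descendant of the diet, and it blocks the spurious path from diet to outcome. Adjusting for it (i.e., using the within-starting body condition rates) gives the causal effect.
Standardising Diet K to the population starting body condition mix: 0.353·35/38 + 0.334·111/160 + 0.313·97/282 = 0.664.

0.66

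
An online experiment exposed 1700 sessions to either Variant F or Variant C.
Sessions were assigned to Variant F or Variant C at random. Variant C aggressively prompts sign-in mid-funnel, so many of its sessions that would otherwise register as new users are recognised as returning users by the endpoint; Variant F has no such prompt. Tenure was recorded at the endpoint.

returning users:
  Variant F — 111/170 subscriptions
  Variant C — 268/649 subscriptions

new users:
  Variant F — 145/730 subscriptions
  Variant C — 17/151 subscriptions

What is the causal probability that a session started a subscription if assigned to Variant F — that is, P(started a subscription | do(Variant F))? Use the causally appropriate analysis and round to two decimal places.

0.28

Within every user tenure level Variant F has the higher rate, yet pooled Variant C does — Simpson's reversal.
User tenure is downstream of the variant. One should not condition on a consequence of treatment, so the overall rates are the right comparison.
So P(outcome | do(Variant F)) is just the pooled rate for Variant F: 256/900 = 0.284.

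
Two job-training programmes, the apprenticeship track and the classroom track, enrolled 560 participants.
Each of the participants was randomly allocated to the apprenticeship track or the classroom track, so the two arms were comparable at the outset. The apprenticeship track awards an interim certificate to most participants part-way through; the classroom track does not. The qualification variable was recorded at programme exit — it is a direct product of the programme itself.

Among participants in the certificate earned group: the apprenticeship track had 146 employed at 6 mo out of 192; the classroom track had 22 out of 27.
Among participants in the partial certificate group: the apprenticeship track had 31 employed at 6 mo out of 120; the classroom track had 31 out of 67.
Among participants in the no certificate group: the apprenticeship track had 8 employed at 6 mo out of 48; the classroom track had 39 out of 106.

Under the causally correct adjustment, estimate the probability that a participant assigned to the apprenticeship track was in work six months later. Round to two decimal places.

The qualification attained during the programme-specific comparison favours the classroom track throughout, but the pooled figures favour the apprenticeship track. The question is whether to condition on qualification attained during the programme.
Qualification attained during the programme lies on the pathway programme → qualification attained during the programme → outcome, so adjusting for it blocks the indirect effect. For the total causal effect of programme, use the unadjusted pooled rates.
So P(outcome | do(the apprenticeship track)) is just the pooled rate for the apprenticeship track: 185/360 = 0.514.

0.51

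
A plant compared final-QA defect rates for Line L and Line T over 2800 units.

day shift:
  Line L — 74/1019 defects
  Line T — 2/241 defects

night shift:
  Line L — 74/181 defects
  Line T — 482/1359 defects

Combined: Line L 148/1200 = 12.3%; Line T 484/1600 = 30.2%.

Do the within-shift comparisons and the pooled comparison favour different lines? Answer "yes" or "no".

Within each shift level (day shift 7.3% vs 0.8%; night shift 40.9% vs 35.5%), Line T has the lower rate every time. Pooled: 12.3% vs 30.2% — Line L has the lower rate overall. The two comparisons disagree.

yes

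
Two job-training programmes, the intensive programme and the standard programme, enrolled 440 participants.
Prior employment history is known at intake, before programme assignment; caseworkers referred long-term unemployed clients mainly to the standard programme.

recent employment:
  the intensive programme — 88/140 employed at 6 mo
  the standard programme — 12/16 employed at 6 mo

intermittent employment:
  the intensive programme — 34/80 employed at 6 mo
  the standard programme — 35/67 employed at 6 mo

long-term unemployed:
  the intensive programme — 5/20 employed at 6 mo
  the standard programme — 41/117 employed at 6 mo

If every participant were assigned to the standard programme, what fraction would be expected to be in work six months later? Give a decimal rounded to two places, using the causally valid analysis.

Prior employment history differs across programmes for reasons unrelated to any effect of the programme itself, and it separately predicts the outcome — a classic confounder. We must compare within prior employment history levels.
Standardising the standard programme to the population prior employment history mix: 0.355·12/16 + 0.334·35/67 + 0.311·41/117 = 0.550.

0.55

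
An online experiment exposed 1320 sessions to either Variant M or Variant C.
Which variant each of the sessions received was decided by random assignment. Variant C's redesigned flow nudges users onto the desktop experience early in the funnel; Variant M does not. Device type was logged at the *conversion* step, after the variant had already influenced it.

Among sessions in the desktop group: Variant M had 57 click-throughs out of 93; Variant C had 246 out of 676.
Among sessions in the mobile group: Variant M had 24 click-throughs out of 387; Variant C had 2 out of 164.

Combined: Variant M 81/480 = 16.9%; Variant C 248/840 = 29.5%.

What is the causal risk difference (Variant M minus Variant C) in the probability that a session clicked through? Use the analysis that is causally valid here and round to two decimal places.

Within every device type level Variant M has the higher rate, yet pooled Variant C does — Simpson's reversal.
Device type lies on the pathway variant → device type → outcome, so adjusting for it blocks the indirect effect. For the total causal effect of variant, use the unadjusted pooled rates.
The causal difference is the pooled difference: 0.169 − 0.295 = -0.126.

-0.13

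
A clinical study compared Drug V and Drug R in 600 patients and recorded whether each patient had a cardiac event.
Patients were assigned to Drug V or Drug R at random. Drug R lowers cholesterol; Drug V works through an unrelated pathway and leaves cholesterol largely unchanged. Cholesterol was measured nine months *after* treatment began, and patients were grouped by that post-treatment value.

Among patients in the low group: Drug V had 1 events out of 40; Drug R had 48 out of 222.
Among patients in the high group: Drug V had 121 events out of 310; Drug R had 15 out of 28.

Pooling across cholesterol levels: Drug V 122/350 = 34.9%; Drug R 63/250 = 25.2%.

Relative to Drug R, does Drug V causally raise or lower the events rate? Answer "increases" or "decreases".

Cholesterol here is a post-treatment variable shaped by the drug; conditioning on it would introduce bias rather than remove it. The overall comparison is the causal one.
Pooled: Drug V 34.9% vs Drug R 25.2%; Drug R is lower overall.

increases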